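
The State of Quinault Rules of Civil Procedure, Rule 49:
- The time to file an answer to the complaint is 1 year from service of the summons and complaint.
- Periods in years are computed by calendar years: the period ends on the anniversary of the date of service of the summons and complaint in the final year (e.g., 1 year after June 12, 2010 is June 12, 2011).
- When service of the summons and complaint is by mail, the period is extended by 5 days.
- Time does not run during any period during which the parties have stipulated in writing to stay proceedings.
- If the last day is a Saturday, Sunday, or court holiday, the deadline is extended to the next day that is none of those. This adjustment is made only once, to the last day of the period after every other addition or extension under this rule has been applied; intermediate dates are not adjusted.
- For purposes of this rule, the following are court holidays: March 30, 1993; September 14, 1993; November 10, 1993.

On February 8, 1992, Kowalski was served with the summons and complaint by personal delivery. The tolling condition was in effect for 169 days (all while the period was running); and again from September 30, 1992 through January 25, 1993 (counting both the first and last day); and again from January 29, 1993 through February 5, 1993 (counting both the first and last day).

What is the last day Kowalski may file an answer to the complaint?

1 year after February 8, 1992 is February 8, 1993.
Service was not by mail, so no mail extension applies.
Tolling adds 169 days: February 8, 1993 + 169 days = July 27, 1993.
From September 30, 1992 through January 25, 1993 inclusive is 118 days; tolling adds 118 days: July 27, 1993 + 118 days = November 22, 1993.
From January 29, 1993 through February 5, 1993 inclusive is 8 days; tolling adds 8 days: November 22, 1993 + 8 days = November 30, 1993.
November 30, 1993 is a Tuesday and not a court holiday, so no extension applies.

November 30, 1993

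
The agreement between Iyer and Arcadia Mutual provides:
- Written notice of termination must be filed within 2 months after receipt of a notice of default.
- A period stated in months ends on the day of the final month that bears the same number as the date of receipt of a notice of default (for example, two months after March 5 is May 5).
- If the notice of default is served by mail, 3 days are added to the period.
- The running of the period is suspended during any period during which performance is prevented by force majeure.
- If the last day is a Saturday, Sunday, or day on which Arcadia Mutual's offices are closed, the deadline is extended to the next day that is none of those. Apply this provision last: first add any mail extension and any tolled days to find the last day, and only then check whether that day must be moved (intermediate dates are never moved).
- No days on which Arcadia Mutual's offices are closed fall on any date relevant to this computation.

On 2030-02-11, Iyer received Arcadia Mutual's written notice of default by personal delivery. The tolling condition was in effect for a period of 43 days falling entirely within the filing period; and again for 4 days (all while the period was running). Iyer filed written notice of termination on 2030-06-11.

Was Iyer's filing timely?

No

2 months after 2030-02-11 is April 11, 2030.
Service was not by mail, so no mail extension applies.
Tolling adds 43 days: April 11, 2030 + 43 days = May 24, 2030.
Tolling adds 4 days: May 24, 2030 + 4 days = May 28, 2030.
May 28, 2030 is a Tuesday and not a day on which Arcadia Mutual's offices are closed, so no extension applies.
The deadline is May 28, 2030; the filing on June 11, 2030 is after that date.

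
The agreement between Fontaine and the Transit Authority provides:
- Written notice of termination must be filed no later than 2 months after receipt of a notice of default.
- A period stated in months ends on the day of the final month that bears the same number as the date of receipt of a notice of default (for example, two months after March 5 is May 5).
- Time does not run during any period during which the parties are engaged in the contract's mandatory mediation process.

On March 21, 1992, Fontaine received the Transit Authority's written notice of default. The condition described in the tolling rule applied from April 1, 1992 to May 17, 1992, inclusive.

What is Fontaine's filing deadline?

July 7, 1992

2 months after March 21, 1992 is May 21, 1992.
From April 1, 1992 through May 17, 1992 inclusive is 47 days; tolling adds 47 days: May 21, 1992 + 47 days = July 7, 1992.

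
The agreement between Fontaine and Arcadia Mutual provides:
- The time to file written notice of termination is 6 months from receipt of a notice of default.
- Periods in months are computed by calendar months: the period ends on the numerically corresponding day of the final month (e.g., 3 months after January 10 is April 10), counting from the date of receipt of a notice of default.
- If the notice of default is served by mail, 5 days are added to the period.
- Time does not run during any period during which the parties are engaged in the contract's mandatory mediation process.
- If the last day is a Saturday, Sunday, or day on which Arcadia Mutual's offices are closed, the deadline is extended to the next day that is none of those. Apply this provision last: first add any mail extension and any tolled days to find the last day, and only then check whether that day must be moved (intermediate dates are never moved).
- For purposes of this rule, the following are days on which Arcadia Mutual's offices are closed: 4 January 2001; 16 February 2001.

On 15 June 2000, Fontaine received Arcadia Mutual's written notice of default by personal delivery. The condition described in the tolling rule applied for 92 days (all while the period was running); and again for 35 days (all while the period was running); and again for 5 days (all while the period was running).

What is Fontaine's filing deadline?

April 26, 2001

6 months after 15 June 2000 is December 15, 2000.
Service was not by mail, so no mail extension applies.
Tolling adds 92 days: December 15, 2000 + 92 days = March 17, 2001.
Tolling adds 35 days: March 17, 2001 + 35 days = April 21, 2001.
Tolling adds 5 days: April 21, 2001 + 5 days = April 26, 2001.
April 26, 2001 is a Thursday and not a day on which Arcadia Mutual's offices are closed, so no extension applies.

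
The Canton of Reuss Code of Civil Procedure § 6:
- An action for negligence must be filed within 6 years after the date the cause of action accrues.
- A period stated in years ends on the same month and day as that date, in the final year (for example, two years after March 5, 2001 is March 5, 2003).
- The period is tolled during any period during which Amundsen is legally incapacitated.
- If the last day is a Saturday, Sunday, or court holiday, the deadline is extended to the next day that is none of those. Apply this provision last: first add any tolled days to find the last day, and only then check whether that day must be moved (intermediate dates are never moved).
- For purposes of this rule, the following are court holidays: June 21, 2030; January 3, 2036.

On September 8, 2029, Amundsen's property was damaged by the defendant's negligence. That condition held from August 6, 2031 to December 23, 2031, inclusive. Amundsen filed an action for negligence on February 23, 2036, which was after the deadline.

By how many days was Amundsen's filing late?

6 years after September 8, 2029 is September 8, 2035.
From August 6, 2031 through December 23, 2031 inclusive is 140 days; tolling adds 140 days: September 8, 2035 + 140 days = January 26, 2036.
January 26, 2036 is Saturday; January 27, 2036 is Sunday. The next qualifying day is January 28, 2036.
The deadline is January 28, 2036; from January 28, 2036 to February 23, 2036 is 26 days.

26 days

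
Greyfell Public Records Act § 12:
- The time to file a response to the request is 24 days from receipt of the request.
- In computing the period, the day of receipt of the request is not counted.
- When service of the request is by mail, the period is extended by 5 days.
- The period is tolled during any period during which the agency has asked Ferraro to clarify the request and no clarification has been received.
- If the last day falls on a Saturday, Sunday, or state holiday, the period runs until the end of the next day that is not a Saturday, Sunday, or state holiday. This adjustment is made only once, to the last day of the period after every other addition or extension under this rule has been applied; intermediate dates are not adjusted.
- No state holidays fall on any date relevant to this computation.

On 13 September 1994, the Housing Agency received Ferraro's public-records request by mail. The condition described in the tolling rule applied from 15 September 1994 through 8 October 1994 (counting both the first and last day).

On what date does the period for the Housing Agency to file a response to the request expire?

24 days after 13 September 1994 is October 7, 1994.
Service was by mail, adding 5 days: October 7, 1994 + 5 days = October 12, 1994.
From September 15, 1994 through October 8, 1994 inclusive is 24 days; tolling adds 24 days: October 12, 1994 + 24 days = November 5, 1994.
November 5, 1994 is Saturday; November 6, 1994 is Sunday. The next qualifying day is November 7, 1994.

November 7, 1994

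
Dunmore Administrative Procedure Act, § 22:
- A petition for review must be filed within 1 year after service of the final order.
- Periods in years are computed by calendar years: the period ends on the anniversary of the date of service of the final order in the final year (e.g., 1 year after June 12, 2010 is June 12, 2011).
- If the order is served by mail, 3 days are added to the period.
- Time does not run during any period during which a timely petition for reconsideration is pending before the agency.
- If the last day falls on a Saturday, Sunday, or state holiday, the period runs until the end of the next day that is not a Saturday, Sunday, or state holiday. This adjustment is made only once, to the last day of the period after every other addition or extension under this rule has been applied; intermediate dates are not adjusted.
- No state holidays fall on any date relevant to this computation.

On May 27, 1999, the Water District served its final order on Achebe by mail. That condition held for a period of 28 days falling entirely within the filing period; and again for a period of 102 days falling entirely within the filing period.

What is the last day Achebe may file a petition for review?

1 year after May 27, 1999 is May 27, 2000.
Service was by mail, adding 3 days: May 27, 2000 + 3 days = May 30, 2000.
Tolling adds 28 days: May 30, 2000 + 28 days = June 27, 2000.
Tolling adds 102 days: June 27, 2000 + 102 days = October 7, 2000.
October 7, 2000 is Saturday; October 8, 2000 is Sunday. The next qualifying day is October 9, 2000.

October 9, 2000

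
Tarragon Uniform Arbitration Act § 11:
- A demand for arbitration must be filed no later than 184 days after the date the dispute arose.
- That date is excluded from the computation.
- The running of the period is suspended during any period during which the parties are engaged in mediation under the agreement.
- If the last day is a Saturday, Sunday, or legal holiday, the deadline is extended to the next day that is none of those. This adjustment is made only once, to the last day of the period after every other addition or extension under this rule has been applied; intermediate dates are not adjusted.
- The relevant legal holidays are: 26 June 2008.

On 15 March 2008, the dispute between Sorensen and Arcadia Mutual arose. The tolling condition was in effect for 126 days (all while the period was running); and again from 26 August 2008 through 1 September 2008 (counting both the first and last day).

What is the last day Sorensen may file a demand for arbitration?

January 26, 2009

184 days after 15 March 2008 is September 15, 2008.
Tolling adds 126 days: September 15, 2008 + 126 days = January 19, 2009.
From August 26, 2008 through September 1, 2008 inclusive is 7 days; tolling adds 7 days: January 19, 2009 + 7 days = January 26, 2009.
January 26, 2009 is a Monday and not a legal holiday, so no extension applies.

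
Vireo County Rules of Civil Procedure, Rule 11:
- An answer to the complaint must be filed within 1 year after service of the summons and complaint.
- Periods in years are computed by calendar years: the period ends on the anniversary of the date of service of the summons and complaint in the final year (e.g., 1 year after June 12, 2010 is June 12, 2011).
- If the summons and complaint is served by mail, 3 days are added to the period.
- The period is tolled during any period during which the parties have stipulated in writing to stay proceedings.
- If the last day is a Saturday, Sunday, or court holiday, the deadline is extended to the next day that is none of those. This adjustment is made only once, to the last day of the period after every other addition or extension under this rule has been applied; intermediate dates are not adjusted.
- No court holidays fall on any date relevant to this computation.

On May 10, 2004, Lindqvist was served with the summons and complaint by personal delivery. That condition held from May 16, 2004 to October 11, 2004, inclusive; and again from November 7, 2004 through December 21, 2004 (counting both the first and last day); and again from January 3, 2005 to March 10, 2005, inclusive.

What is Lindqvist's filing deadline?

1 year after May 10, 2004 is May 10, 2005.
Service was not by mail, so no mail extension applies.
From May 16, 2004 through October 11, 2004 inclusive is 149 days; tolling adds 149 days: May 10, 2005 + 149 days = October 6, 2005.
From November 7, 2004 through December 21, 2004 inclusive is 45 days; tolling adds 45 days: October 6, 2005 + 45 days = November 20, 2005.
From January 3, 2005 through March 10, 2005 inclusive is 67 days; tolling adds 67 days: November 20, 2005 + 67 days = January 26, 2006.
January 26, 2006 is a Thursday and not a court holiday, so no extension applies.

January 26, 2006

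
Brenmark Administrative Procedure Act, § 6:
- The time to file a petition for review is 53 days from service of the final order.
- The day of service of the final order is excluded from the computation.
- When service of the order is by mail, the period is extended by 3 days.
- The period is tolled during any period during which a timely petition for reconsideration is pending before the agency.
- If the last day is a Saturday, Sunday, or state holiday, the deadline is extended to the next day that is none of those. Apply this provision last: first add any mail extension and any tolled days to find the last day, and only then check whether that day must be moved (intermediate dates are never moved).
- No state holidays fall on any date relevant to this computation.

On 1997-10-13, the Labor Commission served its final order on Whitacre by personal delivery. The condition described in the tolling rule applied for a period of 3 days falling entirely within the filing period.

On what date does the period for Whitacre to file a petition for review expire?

December 8, 1997

53 days after 1997-10-13 is December 5, 1997.
Service was not by mail, so no mail extension applies.
Tolling adds 3 days: December 5, 1997 + 3 days = December 8, 1997.
December 8, 1997 is a Monday and not a state holiday, so no extension applies.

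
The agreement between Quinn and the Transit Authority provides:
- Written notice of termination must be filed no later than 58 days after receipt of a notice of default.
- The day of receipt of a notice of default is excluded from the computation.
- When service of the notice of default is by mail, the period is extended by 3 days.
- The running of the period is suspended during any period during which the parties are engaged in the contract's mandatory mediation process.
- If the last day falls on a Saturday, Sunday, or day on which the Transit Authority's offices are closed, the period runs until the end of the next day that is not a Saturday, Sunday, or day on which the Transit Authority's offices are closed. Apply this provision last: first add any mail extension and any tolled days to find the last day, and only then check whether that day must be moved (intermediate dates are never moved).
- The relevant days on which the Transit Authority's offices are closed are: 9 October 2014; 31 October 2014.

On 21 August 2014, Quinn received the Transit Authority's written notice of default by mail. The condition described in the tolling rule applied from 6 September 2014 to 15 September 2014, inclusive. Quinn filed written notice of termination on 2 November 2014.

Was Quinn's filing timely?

58 days after 21 August 2014 is October 18, 2014.
Service was by mail, adding 3 days: October 18, 2014 + 3 days = October 21, 2014.
From September 6, 2014 through September 15, 2014 inclusive is 10 days; tolling adds 10 days: October 21, 2014 + 10 days = October 31, 2014.
October 31, 2014 is a listed holiday; November 1, 2014 is Saturday; November 2, 2014 is Sunday. The next qualifying day is November 3, 2014.
The deadline is November 3, 2014; the filing on November 2, 2014 is on or before that date.

Yes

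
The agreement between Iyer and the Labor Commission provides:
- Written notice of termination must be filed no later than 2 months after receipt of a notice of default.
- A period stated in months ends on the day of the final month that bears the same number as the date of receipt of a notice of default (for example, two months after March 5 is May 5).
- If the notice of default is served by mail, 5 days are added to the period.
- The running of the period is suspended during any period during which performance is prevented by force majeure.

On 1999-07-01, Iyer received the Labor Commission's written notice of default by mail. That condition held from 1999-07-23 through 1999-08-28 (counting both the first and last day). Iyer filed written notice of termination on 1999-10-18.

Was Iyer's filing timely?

No

2 months after 1999-07-01 is September 1, 1999.
Service was by mail, adding 5 days: September 1, 1999 + 5 days = September 6, 1999.
From July 23, 1999 through August 28, 1999 inclusive is 37 days; tolling adds 37 days: September 6, 1999 + 37 days = October 13, 1999.
The deadline is October 13, 1999; the filing on October 18, 1999 is after that date.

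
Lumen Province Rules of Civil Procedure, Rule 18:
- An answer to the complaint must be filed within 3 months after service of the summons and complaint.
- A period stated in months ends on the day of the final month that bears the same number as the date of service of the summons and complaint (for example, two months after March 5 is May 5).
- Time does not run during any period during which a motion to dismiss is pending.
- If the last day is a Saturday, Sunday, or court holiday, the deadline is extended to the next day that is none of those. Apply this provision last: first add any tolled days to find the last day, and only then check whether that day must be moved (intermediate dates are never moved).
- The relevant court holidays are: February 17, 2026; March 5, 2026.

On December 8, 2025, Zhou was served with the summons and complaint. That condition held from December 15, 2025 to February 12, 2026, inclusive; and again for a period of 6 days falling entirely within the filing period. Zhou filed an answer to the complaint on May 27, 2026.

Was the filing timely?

No

3 months after December 8, 2025 is March 8, 2026.
From December 15, 2025 through February 12, 2026 inclusive is 60 days; tolling adds 60 days: March 8, 2026 + 60 days = May 7, 2026.
Tolling adds 6 days: May 7, 2026 + 6 days = May 13, 2026.
May 13, 2026 is a Wednesday and not a court holiday, so no extension applies.
The deadline is May 13, 2026; the filing on May 27, 2026 is after that date.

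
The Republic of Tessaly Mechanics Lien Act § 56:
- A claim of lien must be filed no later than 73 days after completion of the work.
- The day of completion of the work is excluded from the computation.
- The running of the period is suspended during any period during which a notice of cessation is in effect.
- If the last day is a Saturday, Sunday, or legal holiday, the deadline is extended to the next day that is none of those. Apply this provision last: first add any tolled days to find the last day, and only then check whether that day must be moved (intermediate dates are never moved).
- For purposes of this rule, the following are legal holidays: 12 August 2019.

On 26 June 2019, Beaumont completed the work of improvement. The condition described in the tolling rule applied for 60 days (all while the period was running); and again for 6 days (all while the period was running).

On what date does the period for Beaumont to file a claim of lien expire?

November 12, 2019

73 days after 26 June 2019 is September 7, 2019.
Tolling adds 60 days: September 7, 2019 + 60 days = November 6, 2019.
Tolling adds 6 days: November 6, 2019 + 6 days = November 12, 2019.
November 12, 2019 is a Tuesday and not a legal holiday, so no extension applies.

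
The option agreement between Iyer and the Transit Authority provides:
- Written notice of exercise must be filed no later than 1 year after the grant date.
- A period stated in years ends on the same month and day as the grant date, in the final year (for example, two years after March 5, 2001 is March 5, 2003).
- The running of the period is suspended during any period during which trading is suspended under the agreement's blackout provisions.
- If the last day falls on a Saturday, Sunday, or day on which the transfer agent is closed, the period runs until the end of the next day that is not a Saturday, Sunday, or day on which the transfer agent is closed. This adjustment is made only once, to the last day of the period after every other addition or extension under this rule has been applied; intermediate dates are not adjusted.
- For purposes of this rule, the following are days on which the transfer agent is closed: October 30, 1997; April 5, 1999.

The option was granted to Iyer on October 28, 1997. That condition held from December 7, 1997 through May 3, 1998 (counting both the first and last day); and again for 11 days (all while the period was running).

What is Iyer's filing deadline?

1 year after October 28, 1997 is October 28, 1998.
From December 7, 1997 through May 3, 1998 inclusive is 148 days; tolling adds 148 days: October 28, 1998 + 148 days = March 25, 1999.
Tolling adds 11 days: March 25, 1999 + 11 days = April 5, 1999.
April 5, 1999 is a listed holiday. The next qualifying day is April 6, 1999.

April 6, 1999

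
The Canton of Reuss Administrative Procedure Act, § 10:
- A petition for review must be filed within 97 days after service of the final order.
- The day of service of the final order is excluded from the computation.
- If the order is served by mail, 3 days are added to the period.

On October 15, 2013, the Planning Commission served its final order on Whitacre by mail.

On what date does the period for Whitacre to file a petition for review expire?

97 days after October 15, 2013 is January 20, 2014.
Service was by mail, adding 3 days: January 20, 2014 + 3 days = January 23, 2014.

January 23, 2014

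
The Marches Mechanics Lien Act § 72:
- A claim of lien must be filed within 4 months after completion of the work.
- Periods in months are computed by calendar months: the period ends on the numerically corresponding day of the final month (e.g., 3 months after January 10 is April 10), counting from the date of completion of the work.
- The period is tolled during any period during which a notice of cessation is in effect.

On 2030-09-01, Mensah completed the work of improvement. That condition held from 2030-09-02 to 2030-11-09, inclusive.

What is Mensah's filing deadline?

4 months after 2030-09-01 is January 1, 2031.
From September 2, 2030 through November 9, 2030 inclusive is 69 days; tolling adds 69 days: January 1, 2031 + 69 days = March 11, 2031.

March 11, 2031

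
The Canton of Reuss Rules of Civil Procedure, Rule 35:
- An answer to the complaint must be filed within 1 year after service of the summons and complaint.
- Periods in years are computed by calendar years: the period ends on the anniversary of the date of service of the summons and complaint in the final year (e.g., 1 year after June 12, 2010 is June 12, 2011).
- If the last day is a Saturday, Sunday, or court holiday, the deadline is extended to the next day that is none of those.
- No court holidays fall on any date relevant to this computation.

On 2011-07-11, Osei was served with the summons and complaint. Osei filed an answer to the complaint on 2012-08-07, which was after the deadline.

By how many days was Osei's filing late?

1 year after 2011-07-11 is July 11, 2012.
July 11, 2012 is a Wednesday and not a court holiday, so no extension applies.
The deadline is July 11, 2012; from July 11, 2012 to August 7, 2012 is 27 days.

27 days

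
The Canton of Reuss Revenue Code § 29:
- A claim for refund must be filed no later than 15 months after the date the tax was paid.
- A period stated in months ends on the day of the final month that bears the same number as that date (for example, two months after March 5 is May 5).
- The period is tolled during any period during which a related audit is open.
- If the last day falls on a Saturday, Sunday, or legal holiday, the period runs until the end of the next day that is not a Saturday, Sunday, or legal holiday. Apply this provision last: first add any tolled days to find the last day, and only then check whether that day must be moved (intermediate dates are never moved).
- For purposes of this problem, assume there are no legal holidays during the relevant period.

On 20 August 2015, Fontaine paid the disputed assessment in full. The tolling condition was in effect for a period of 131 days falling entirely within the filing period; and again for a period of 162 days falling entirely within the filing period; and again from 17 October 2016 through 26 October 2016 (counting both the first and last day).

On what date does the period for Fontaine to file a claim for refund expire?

September 19, 2017

15 months after 20 August 2015 is November 20, 2016.
Tolling adds 131 days: November 20, 2016 + 131 days = March 31, 2017.
Tolling adds 162 days: March 31, 2017 + 162 days = September 9, 2017.
From October 17, 2016 through October 26, 2016 inclusive is 10 days; tolling adds 10 days: September 9, 2017 + 10 days = September 19, 2017.
September 19, 2017 is a Tuesday and not a legal holiday, so no extension applies.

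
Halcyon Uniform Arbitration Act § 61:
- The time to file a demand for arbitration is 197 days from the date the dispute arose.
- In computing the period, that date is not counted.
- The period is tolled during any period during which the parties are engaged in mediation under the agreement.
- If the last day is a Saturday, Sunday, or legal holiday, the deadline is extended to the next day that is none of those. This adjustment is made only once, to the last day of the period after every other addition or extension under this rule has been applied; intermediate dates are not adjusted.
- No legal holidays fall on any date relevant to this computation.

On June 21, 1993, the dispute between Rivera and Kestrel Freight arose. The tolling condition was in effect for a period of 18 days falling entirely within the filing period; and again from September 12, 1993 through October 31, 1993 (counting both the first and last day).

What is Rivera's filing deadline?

197 days after June 21, 1993 is January 4, 1994.
Tolling adds 18 days: January 4, 1994 + 18 days = January 22, 1994.
From September 12, 1993 through October 31, 1993 inclusive is 50 days; tolling adds 50 days: January 22, 1994 + 50 days = March 13, 1994.
March 13, 1994 is Sunday. The next qualifying day is March 14, 1994.

March 14, 1994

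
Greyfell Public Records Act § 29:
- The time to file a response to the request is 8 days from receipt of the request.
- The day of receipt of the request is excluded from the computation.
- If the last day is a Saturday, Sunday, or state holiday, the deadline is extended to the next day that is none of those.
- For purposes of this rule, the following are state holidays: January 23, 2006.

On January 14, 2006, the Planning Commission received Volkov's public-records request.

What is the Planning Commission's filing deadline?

January 24, 2006

8 days after January 14, 2006 is January 22, 2006.
January 22, 2006 is Sunday; January 23, 2006 is a listed holiday. The next qualifying day is January 24, 2006.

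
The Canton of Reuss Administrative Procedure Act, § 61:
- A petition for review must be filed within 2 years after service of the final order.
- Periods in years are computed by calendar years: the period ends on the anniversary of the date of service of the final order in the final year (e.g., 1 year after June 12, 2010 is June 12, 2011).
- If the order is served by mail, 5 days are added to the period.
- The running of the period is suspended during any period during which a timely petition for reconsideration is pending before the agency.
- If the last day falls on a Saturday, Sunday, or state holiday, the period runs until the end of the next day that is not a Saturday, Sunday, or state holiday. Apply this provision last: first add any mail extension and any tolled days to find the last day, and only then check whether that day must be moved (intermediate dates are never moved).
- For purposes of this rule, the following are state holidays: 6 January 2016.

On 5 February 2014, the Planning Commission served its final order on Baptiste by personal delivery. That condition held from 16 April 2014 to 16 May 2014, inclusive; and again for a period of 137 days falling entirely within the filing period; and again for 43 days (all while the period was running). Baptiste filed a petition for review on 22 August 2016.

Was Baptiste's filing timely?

Yes

2 years after 5 February 2014 is February 5, 2016.
Service was not by mail, so no mail extension applies.
From April 16, 2014 through May 16, 2014 inclusive is 31 days; tolling adds 31 days: February 5, 2016 + 31 days = March 7, 2016.
Tolling adds 137 days: March 7, 2016 + 137 days = July 22, 2016.
Tolling adds 43 days: July 22, 2016 + 43 days = September 3, 2016.
September 3, 2016 is Saturday; September 4, 2016 is Sunday. The next qualifying day is September 5, 2016.
The deadline is September 5, 2016; the filing on August 22, 2016 is on or before that date.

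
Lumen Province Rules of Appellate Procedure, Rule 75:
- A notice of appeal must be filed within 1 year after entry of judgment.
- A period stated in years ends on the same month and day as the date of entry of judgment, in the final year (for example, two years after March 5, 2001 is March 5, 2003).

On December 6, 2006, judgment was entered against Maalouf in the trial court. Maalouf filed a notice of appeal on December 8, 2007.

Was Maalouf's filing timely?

1 year after December 6, 2006 is December 6, 2007.
The deadline is December 6, 2007; the filing on December 8, 2007 is after that date.

No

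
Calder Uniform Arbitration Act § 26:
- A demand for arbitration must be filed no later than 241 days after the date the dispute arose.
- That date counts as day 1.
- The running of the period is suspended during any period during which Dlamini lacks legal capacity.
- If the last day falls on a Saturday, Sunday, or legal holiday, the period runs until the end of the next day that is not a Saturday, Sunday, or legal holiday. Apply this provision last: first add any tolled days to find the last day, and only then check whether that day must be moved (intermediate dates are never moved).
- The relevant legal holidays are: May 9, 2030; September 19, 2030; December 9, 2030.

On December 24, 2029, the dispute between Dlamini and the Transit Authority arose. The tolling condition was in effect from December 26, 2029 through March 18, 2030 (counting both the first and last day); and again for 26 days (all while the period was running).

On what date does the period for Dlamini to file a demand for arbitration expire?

Counting December 24, 2029 as day 1, day 241 is August 21, 2030.
From December 26, 2029 through March 18, 2030 inclusive is 83 days; tolling adds 83 days: August 21, 2030 + 83 days = November 12, 2030.
Tolling adds 26 days: November 12, 2030 + 26 days = December 8, 2030.
December 8, 2030 is Sunday; December 9, 2030 is a listed holiday. The next qualifying day is December 10, 2030.

December 10, 2030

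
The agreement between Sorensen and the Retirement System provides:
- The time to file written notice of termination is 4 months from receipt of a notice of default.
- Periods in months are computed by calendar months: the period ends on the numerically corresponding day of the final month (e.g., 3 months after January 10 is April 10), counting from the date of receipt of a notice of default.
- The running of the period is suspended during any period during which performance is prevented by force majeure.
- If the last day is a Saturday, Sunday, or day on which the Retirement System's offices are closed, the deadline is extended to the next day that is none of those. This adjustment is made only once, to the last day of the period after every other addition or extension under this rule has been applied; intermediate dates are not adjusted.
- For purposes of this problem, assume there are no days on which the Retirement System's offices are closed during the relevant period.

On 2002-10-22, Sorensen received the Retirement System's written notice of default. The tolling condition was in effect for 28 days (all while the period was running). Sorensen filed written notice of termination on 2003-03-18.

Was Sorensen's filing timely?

Yes

4 months after 2002-10-22 is February 22, 2003.
Tolling adds 28 days: February 22, 2003 + 28 days = March 22, 2003.
March 22, 2003 is Saturday; March 23, 2003 is Sunday. The next qualifying day is March 24, 2003.
The deadline is March 24, 2003; the filing on March 18, 2003 is on or before that date.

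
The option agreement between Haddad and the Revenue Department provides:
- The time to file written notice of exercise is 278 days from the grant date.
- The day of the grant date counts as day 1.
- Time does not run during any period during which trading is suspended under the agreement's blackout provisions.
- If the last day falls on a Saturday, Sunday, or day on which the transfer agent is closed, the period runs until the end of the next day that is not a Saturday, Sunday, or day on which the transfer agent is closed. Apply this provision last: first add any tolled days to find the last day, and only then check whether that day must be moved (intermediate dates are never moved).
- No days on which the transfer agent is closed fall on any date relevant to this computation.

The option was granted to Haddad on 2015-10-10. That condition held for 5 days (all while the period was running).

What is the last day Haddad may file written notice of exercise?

Counting 2015-10-10 as day 1, day 278 is July 13, 2016.
Tolling adds 5 days: July 13, 2016 + 5 days = July 18, 2016.
July 18, 2016 is a Monday and not a day on which the transfer agent is closed, so no extension applies.

July 18, 2016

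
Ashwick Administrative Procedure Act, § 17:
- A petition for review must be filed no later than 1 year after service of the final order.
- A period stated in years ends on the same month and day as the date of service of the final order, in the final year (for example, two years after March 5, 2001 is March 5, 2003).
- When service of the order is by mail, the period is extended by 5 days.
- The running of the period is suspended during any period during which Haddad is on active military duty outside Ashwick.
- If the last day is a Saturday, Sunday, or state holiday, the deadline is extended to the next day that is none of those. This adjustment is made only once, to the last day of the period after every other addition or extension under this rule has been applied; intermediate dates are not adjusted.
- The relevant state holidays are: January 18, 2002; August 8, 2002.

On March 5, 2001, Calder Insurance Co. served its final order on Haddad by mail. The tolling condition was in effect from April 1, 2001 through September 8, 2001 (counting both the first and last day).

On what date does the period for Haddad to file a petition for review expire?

August 19, 2002

1 year after March 5, 2001 is March 5, 2002.
Service was by mail, adding 5 days: March 5, 2002 + 5 days = March 10, 2002.
From April 1, 2001 through September 8, 2001 inclusive is 161 days; tolling adds 161 days: March 10, 2002 + 161 days = August 18, 2002.
August 18, 2002 is Sunday. The next qualifying day is August 19, 2002.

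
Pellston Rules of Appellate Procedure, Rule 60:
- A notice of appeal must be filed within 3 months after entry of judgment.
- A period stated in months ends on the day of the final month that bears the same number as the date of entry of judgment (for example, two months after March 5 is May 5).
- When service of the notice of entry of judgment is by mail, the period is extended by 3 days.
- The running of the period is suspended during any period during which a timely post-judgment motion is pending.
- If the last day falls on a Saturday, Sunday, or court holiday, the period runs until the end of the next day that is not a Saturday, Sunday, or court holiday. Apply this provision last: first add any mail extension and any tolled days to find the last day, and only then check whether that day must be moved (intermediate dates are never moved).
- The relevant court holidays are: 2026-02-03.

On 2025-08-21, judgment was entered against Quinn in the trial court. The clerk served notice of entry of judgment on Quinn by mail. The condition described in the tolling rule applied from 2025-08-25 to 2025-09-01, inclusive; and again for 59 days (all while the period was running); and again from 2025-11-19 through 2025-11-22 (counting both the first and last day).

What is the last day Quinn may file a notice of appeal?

February 4, 2026

3 months after 2025-08-21 is November 21, 2025.
Service was by mail, adding 3 days: November 21, 2025 + 3 days = November 24, 2025.
From August 25, 2025 through September 1, 2025 inclusive is 8 days; tolling adds 8 days: November 24, 2025 + 8 days = December 2, 2025.
Tolling adds 59 days: December 2, 2025 + 59 days = January 30, 2026.
From November 19, 2025 through November 22, 2025 inclusive is 4 days; tolling adds 4 days: January 30, 2026 + 4 days = February 3, 2026.
February 3, 2026 is a listed holiday. The next qualifying day is February 4, 2026.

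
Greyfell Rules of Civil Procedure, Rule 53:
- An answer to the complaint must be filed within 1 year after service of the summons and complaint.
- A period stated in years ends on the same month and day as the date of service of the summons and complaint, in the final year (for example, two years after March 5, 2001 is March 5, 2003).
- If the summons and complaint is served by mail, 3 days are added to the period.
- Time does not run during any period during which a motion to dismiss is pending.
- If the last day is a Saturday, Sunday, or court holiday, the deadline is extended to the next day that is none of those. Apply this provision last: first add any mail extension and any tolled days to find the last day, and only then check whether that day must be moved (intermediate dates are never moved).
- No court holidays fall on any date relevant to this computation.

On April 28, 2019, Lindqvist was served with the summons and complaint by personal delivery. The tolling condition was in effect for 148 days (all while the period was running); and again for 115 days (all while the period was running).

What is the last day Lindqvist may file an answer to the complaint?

January 18, 2021

1 year after April 28, 2019 is April 28, 2020.
Service was not by mail, so no mail extension applies.
Tolling adds 148 days: April 28, 2020 + 148 days = September 23, 2020.
Tolling adds 115 days: September 23, 2020 + 115 days = January 16, 2021.
January 16, 2021 is Saturday; January 17, 2021 is Sunday. The next qualifying day is January 18, 2021.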